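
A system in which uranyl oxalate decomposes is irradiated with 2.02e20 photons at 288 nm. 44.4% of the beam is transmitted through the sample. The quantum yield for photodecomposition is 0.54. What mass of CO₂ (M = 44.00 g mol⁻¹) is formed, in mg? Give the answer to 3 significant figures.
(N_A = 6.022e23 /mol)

Moles of photons: 2.02e20 / 6.022e23 = 3.354e-4 mol.
Fraction absorbed: 1 − 44.4/100 = 0.5560.
Photons absorbed: 0.5560 × 3.354e-4 = 1.865e-4 mol.
Product: Φ × n_abs = 0.54 × 1.865e-4 = 1.007e-4 mol.
Mass: 1.007e-4 × 44.00 = 0.004431 g = 4.43 mg.

4.43 mg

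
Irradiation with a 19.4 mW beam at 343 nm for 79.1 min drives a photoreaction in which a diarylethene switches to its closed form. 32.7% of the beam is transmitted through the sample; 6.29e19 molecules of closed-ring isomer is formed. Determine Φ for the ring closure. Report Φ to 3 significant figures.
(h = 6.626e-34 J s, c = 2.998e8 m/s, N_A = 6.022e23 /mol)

Product: 6.29e19 / 6.022e23 = 1.045e-4 mol.
Photon energy at 343 nm: hc/λ = (6.626e-34)(2.998e8)/(343e-9) = 5.791e-19 J.
Energy delivered: (19.4 mW)(4746 s) = 92.07 J.
Photons incident: 92.07 / 5.791e-19 = 1.590e20, i.e. 1.590e20/6.022e23 = 2.640e-4 mol.
Fraction absorbed: 1 − 32.7/100 = 0.6730.
Photons absorbed: 0.6730 × 2.640e-4 = 1.777e-4 mol.
Φ = 1.045e-4 mol / 1.777e-4 mol photons = 0.588.

Φ = 0.588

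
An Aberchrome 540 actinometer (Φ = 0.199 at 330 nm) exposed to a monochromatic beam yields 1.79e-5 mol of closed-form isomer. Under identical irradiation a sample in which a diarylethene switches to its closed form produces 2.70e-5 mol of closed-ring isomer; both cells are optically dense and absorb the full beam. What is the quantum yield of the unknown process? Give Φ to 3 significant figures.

Φ = 0.300

Photons absorbed by the actinometer: 1.79e-5 / 0.199 = 8.995e-5 mol.
Φ(unknown) = 2.70e-5 / 8.995e-5 = 0.300.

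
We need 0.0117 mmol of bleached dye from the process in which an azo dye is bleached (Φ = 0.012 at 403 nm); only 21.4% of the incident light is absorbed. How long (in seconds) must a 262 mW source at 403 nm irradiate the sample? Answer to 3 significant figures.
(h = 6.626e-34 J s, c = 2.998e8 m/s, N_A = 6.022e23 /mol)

Product: 0.0117 mmol = 1.17e-5 mol.
Photons that must be absorbed: 1.17e-5 / 0.012 = 9.750e-4 mol.
Incident photons needed: 9.750e-4 / 0.214 = 0.004556 mol.
Photon energy: hc/λ = 4.929e-19 J; per mole, 2.968e5 J mol⁻¹.
Energy required: 0.004556 × 2.968e5 = 1352 J.
Time: 1352 J / 0.262 W = 5160 s.

t ≈ 5160 s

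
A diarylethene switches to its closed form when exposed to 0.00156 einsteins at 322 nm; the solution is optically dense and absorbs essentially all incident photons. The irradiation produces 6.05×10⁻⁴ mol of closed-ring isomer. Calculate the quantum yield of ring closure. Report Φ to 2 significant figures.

Φ = 0.39

Φ = 6.05×10⁻⁴ mol / 0.00156 mol photons = 0.39.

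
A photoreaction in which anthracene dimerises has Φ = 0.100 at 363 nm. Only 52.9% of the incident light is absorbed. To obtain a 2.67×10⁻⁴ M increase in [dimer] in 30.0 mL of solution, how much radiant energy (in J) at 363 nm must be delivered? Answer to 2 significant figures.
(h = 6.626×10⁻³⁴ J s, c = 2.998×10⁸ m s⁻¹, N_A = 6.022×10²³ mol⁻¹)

50 J

Product: (2.67×10⁻⁴ M)(0.03 L) = 8.010×10⁻⁶ mol.
Photons that must be absorbed: 8.010×10⁻⁶ / 0.100 = 8.010×10⁻⁵ mol.
Incident photons needed: 8.010×10⁻⁵ / 0.529 = 1.514×10⁻⁴ mol.
Photon energy: hc/λ = 5.472×10⁻¹⁹ J; per mole, 3.295×10⁵ J mol⁻¹.
Energy required: 1.514×10⁻⁴ × 3.295×10⁵ = 50 J.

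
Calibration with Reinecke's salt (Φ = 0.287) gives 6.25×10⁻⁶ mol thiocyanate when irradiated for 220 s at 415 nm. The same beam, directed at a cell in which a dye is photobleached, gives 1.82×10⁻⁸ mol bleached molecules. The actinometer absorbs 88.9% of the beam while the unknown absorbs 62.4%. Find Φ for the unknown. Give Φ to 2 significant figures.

Φ = 0.0012

Photons absorbed by the actinometer: 6.25×10⁻⁶ / 0.287 = 2.178×10⁻⁵ mol.
Incident flux: 2.178×10⁻⁵ / 0.889 = 2.450×10⁻⁵ einstein.
Absorbed by unknown: 0.624 × 2.450×10⁻⁵ = 1.529×10⁻⁵ mol.
Φ(unknown) = 1.82×10⁻⁸ / 1.529×10⁻⁵ = 0.0012.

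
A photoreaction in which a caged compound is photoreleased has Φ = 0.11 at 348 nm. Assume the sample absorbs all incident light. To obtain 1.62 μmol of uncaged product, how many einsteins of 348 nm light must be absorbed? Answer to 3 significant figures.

1.47×10⁻⁵ einstein

Product: 1.62 μmol = 1.62×10⁻⁶ mol.
Photons that must be absorbed: 1.62×10⁻⁶ / 0.11 = 1.473×10⁻⁵ mol.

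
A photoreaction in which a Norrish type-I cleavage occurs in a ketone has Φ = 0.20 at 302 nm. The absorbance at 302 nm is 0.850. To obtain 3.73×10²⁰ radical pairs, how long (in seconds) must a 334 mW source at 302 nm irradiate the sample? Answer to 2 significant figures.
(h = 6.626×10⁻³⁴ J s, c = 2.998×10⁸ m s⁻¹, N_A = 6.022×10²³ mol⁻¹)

Product: 3.73×10²⁰ / 6.022×10²³ = 6.194×10⁻⁴ mol.
Photons that must be absorbed: 6.194×10⁻⁴ / 0.20 = 0.003097 mol.
Fraction absorbed: 1 − 10^(−0.850) = 0.8587.
Incident photons needed: 0.003097 / 0.8587 = 0.003607 mol.
Photon energy: hc/λ = 6.578×10⁻¹⁹ J; per mole, 3.961×10⁵ J mol⁻¹.
Energy required: 0.003607 × 3.961×10⁵ = 1429 J.
Time: 1429 J / 0.334 W = 4300 s.

t ≈ 4300 s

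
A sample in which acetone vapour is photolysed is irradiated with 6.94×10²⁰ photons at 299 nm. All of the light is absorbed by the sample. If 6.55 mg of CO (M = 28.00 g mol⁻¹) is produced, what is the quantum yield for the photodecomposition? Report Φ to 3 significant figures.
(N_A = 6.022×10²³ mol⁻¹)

Φ = 0.203

Product: 6.55 mg / 28.00 g mol⁻¹ = 2.339×10⁻⁴ mol.
Moles of photons: 6.94×10²⁰ / 6.022×10²³ = 0.001152 mol.
Φ = 2.339×10⁻⁴ mol / 0.001152 mol photons = 0.203.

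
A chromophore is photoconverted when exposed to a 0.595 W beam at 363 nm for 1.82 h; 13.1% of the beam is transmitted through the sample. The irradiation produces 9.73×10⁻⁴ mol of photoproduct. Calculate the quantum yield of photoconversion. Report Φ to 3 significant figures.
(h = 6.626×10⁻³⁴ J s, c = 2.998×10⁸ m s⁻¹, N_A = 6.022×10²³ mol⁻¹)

Photon energy at 363 nm: hc/λ = (6.626×10⁻³⁴)(2.998×10⁸)/(363×10⁻⁹) = 5.472×10⁻¹⁹ J.
Energy delivered: (0.595 W)(6552 s) = 3898 J.
Photons incident: 3898 / 5.472×10⁻¹⁹ = 7.124×10²¹, i.e. 7.124×10²¹/6.022×10²³ = 0.01183 mol.
Fraction absorbed: 1 − 13.1/100 = 0.8690.
Photons absorbed: 0.8690 × 0.01183 = 0.01028 mol.
Φ = 9.73×10⁻⁴ mol / 0.01028 mol photons = 0.0946.

Φ = 0.0946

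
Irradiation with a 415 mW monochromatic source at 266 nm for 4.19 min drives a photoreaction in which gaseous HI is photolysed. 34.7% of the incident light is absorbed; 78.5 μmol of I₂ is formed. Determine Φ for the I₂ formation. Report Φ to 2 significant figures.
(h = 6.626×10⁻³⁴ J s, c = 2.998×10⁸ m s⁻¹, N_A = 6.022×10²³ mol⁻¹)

Product: 78.5 μmol = 7.85×10⁻⁵ mol.
Photon energy at 266 nm: hc/λ = (6.626×10⁻³⁴)(2.998×10⁸)/(266×10⁻⁹) = 7.468×10⁻¹⁹ J.
Energy delivered: (415 mW)(251.4 s) = 104.3 J.
Photons incident: 104.3 / 7.468×10⁻¹⁹ = 1.397×10²⁰, i.e. 1.397×10²⁰/6.022×10²³ = 2.320×10⁻⁴ mol.
Photons absorbed: 0.347 × 2.320×10⁻⁴ = 8.050×10⁻⁵ mol.
Φ = 7.85×10⁻⁵ mol / 8.050×10⁻⁵ mol photons = 0.98.

Φ = 0.98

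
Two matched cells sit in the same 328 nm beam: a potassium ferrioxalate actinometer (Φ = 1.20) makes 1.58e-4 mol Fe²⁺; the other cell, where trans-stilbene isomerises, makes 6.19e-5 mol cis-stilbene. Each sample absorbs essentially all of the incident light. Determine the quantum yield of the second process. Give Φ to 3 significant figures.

Φ = 0.470

Photons absorbed by the actinometer: 1.58e-4 / 1.20 = 1.317e-4 mol.
Φ(unknown) = 6.19e-5 / 1.317e-4 = 0.470.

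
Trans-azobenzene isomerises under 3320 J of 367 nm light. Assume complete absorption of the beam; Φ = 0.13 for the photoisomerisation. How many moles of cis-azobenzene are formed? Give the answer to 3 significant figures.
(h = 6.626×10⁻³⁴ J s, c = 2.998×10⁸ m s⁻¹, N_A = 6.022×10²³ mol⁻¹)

Photon energy at 367 nm: hc/λ = (6.626×10⁻³⁴)(2.998×10⁸)/(367×10⁻⁹) = 5.413×10⁻¹⁹ J.
Photons incident: 3320 / 5.413×10⁻¹⁹ = 6.133×10²¹, i.e. 6.133×10²¹/6.022×10²³ = 0.01018 mol.
Product: Φ × n_abs = 0.13 × 0.01018 = 0.001323 mol.

0.00132 mol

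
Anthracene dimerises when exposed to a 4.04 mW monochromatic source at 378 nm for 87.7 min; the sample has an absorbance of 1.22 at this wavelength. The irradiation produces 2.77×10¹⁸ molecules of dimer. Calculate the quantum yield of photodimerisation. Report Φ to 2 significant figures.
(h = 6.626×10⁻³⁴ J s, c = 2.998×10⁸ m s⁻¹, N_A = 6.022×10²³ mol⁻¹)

Product: 2.77×10¹⁸ / 6.022×10²³ = 4.600×10⁻⁶ mol.
Photon energy at 378 nm: hc/λ = (6.626×10⁻³⁴)(2.998×10⁸)/(378×10⁻⁹) = 5.255×10⁻¹⁹ J.
Energy delivered: (4.04 mW)(5262 s) = 21.26 J.
Photons incident: 21.26 / 5.255×10⁻¹⁹ = 4.046×10¹⁹, i.e. 4.046×10¹⁹/6.022×10²³ = 6.719×10⁻⁵ mol.
Fraction absorbed: 1 − 10^(−1.22) = 0.9397.
Photons absorbed: 0.9397 × 6.719×10⁻⁵ = 6.314×10⁻⁵ mol.
Φ = 4.600×10⁻⁶ mol / 6.314×10⁻⁵ mol photons = 0.073.

Φ = 0.073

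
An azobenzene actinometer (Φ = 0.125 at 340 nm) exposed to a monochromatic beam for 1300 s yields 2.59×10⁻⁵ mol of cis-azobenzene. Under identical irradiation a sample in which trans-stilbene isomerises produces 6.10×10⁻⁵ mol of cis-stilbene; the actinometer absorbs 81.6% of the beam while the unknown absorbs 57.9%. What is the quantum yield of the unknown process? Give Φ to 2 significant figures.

Photons absorbed by the actinometer: 2.59×10⁻⁵ / 0.125 = 2.072×10⁻⁴ mol.
Incident flux: 2.072×10⁻⁴ / 0.816 = 2.539×10⁻⁴ einstein.
Absorbed by unknown: 0.579 × 2.539×10⁻⁴ = 1.470×10⁻⁴ mol.
Φ(unknown) = 6.10×10⁻⁵ / 1.470×10⁻⁴ = 0.41.

Φ = 0.41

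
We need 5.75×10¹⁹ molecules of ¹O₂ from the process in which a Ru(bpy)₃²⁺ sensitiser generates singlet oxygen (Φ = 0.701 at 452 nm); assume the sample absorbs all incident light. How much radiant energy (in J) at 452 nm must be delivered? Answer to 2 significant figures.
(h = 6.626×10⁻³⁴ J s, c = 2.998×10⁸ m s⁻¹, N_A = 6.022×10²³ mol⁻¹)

Product: 5.75×10¹⁹ / 6.022×10²³ = 9.548×10⁻⁵ mol.
Photons that must be absorbed: 9.548×10⁻⁵ / 0.701 = 1.362×10⁻⁴ mol.
Photon energy: hc/λ = 4.395×10⁻¹⁹ J; per mole, 2.647×10⁵ J mol⁻¹.
Energy required: 1.362×10⁻⁴ × 2.647×10⁵ = 36 J.

36 J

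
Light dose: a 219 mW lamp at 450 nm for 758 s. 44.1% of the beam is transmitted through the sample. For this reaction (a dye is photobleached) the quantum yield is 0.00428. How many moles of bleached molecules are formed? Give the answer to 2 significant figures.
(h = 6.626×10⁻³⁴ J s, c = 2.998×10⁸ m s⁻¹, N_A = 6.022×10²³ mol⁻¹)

1.5×10⁻⁶ mol

Photon energy at 450 nm: hc/λ = (6.626×10⁻³⁴)(2.998×10⁸)/(450×10⁻⁹) = 4.414×10⁻¹⁹ J.
Energy delivered: (219 mW)(758 s) = 166.0 J.
Photons incident: 166.0 / 4.414×10⁻¹⁹ = 3.761×10²⁰, i.e. 3.761×10²⁰/6.022×10²³ = 6.245×10⁻⁴ mol.
Fraction absorbed: 1 − 44.1/100 = 0.5590.
Photons absorbed: 0.5590 × 6.245×10⁻⁴ = 3.491×10⁻⁴ mol.
Product: Φ × n_abs = 0.00428 × 3.491×10⁻⁴ = 1.494×10⁻⁶ mol.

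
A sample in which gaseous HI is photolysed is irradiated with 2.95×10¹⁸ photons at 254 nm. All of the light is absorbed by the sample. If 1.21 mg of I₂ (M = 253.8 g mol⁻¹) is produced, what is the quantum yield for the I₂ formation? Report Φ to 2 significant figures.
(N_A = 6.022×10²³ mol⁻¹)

Φ = 0.97

Product: 1.21 mg / 253.8 g mol⁻¹ = 4.768×10⁻⁶ mol.
Moles of photons: 2.95×10¹⁸ / 6.022×10²³ = 4.899×10⁻⁶ mol.
Φ = 4.768×10⁻⁶ mol / 4.899×10⁻⁶ mol photons = 0.97.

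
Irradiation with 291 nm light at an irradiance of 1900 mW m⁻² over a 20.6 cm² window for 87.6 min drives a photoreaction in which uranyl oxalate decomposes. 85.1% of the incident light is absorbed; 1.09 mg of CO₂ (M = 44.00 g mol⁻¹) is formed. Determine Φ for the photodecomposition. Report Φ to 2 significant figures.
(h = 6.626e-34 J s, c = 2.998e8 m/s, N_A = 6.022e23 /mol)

Product: 1.09 mg / 44.00 g mol⁻¹ = 2.477e-5 mol.
Photon energy at 291 nm: hc/λ = (6.626e-34)(2.998e8)/(291e-9) = 6.826e-19 J.
Energy delivered: (1900 mW m⁻²)(20.6e-4 m²)(5256 s) = 20.57 J.
Photons incident: 20.57 / 6.826e-19 = 3.013e19, i.e. 3.013e19/6.022e23 = 5.003e-5 mol.
Photons absorbed: 0.851 × 5.003e-5 = 4.258e-5 mol.
Φ = 2.477e-5 mol / 4.258e-5 mol photons = 0.58.

Φ = 0.58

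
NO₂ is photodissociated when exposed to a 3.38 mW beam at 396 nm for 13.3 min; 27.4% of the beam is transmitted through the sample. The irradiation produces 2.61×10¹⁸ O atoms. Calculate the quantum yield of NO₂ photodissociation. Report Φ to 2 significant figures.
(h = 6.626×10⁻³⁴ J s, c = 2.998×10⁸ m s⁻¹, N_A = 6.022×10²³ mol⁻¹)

Product: 2.61×10¹⁸ / 6.022×10²³ = 4.334×10⁻⁶ mol.
Photon energy at 396 nm: hc/λ = (6.626×10⁻³⁴)(2.998×10⁸)/(396×10⁻⁹) = 5.016×10⁻¹⁹ J.
Energy delivered: (3.38 mW)(798 s) = 2.697 J.
Photons incident: 2.697 / 5.016×10⁻¹⁹ = 5.377×10¹⁸, i.e. 5.377×10¹⁸/6.022×10²³ = 8.929×10⁻⁶ mol.
Fraction absorbed: 1 − 27.4/100 = 0.7260.
Photons absorbed: 0.7260 × 8.929×10⁻⁶ = 6.482×10⁻⁶ mol.
Φ = 4.334×10⁻⁶ mol / 6.482×10⁻⁶ mol photons = 0.67.

Φ = 0.67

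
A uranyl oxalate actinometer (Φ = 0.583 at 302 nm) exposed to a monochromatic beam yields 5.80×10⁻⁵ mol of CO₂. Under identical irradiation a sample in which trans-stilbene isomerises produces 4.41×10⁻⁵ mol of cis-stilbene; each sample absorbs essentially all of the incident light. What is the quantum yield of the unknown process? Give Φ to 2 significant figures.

Photons absorbed by the actinometer: 5.80×10⁻⁵ / 0.583 = 9.949×10⁻⁵ mol.
Φ(unknown) = 4.41×10⁻⁵ / 9.949×10⁻⁵ = 0.44.

Φ = 0.44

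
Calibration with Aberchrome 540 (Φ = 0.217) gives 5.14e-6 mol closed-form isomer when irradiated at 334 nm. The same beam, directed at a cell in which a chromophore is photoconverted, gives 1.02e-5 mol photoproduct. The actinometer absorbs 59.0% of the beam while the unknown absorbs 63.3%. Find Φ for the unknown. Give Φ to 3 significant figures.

Φ = 0.401

Photons absorbed by the actinometer: 5.14e-6 / 0.217 = 2.369e-5 mol.
Incident flux: 2.369e-5 / 0.590 = 4.015e-5 einstein.
Absorbed by unknown: 0.633 × 4.015e-5 = 2.541e-5 mol.
Φ(unknown) = 1.02e-5 / 2.541e-5 = 0.401.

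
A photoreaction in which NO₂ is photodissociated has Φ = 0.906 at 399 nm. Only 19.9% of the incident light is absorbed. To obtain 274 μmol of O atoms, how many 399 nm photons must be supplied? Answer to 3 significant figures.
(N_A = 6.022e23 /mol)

9.15e20 photons

Product: 274 μmol = 2.74e-4 mol.
Photons that must be absorbed: 2.74e-4 / 0.906 = 3.024e-4 mol.
Incident photons needed: 3.024e-4 / 0.199 = 0.001520 mol.
Photon count: 0.001520 × 6.022e23 = 9.15e20.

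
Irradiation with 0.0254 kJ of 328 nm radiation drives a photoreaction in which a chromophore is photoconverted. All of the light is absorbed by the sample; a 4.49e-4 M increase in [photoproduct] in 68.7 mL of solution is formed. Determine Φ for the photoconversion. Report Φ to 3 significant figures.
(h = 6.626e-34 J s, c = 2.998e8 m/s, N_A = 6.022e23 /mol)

Product: (4.49e-4 M)(0.0687 L) = 3.085e-5 mol.
Photon energy at 328 nm: hc/λ = (6.626e-34)(2.998e8)/(328e-9) = 6.056e-19 J.
Incident energy: 0.0254 kJ = 25.4 J.
Photons incident: 25.4 / 6.056e-19 = 4.194e19, i.e. 4.194e19/6.022e23 = 6.964e-5 mol.
Φ = 3.085e-5 mol / 6.964e-5 mol photons = 0.443.

Φ = 0.443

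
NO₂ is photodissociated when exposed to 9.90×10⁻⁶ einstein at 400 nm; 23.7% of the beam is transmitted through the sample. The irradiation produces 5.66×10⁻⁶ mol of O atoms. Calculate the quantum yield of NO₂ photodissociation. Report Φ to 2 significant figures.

Fraction absorbed: 1 − 23.7/100 = 0.7630.
Photons absorbed: 0.7630 × 9.90×10⁻⁶ = 7.554×10⁻⁶ mol.
Φ = 5.66×10⁻⁶ mol / 7.554×10⁻⁶ mol photons = 0.75.

Φ = 0.75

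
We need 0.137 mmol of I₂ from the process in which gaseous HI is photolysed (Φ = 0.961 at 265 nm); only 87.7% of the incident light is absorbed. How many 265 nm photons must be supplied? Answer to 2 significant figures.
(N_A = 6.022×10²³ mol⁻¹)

9.8×10¹⁹ photons

Product: 0.137 mmol = 1.37×10⁻⁴ mol.
Photons that must be absorbed: 1.37×10⁻⁴ / 0.961 = 1.426×10⁻⁴ mol.
Incident photons needed: 1.426×10⁻⁴ / 0.877 = 1.626×10⁻⁴ mol.
Photon count: 1.626×10⁻⁴ × 6.022×10²³ = 9.8×10¹⁹.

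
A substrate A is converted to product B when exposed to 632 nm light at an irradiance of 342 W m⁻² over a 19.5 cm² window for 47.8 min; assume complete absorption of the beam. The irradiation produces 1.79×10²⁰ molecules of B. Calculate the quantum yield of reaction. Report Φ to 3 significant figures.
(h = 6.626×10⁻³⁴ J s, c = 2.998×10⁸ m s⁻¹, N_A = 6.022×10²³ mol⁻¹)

Φ = 0.0294

Product: 1.79×10²⁰ / 6.022×10²³ = 2.972×10⁻⁴ mol.
Photon energy at 632 nm: hc/λ = (6.626×10⁻³⁴)(2.998×10⁸)/(632×10⁻⁹) = 3.143×10⁻¹⁹ J.
Energy delivered: (342 W m⁻²)(19.5×10⁻⁴ m²)(2868 s) = 1913 J.
Photons incident: 1913 / 3.143×10⁻¹⁹ = 6.087×10²¹, i.e. 6.087×10²¹/6.022×10²³ = 0.01011 mol.
Φ = 2.972×10⁻⁴ mol / 0.01011 mol photons = 0.0294.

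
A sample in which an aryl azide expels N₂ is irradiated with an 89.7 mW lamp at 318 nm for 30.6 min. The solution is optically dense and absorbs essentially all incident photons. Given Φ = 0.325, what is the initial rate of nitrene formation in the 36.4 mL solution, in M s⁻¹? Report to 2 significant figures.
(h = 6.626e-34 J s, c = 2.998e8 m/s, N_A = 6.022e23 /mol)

Photon energy at 318 nm: hc/λ = (6.626e-34)(2.998e8)/(318e-9) = 6.247e-19 J.
Energy delivered: (89.7 mW)(1836 s) = 164.7 J.
Photons incident: 164.7 / 6.247e-19 = 2.636e20, i.e. 2.636e20/6.022e23 = 4.377e-4 mol.
Product formed: 0.325 × 4.377e-4 = 1.423e-4 mol.
Rate: 1.423e-4 mol / (1836 s × 0.0364 L) = 2.1e-6 M s⁻¹.

2.1e-6 M s⁻¹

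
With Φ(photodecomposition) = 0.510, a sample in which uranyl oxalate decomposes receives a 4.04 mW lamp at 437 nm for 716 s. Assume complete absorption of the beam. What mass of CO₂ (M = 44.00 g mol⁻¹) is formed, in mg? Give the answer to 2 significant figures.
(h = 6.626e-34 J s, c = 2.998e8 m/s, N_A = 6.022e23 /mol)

0.24 mg

Photon energy at 437 nm: hc/λ = (6.626e-34)(2.998e8)/(437e-9) = 4.546e-19 J.
Energy delivered: (4.04 mW)(716 s) = 2.893 J.
Photons incident: 2.893 / 4.546e-19 = 6.364e18, i.e. 6.364e18/6.022e23 = 1.057e-5 mol.
Product: Φ × n_abs = 0.510 × 1.057e-5 = 5.391e-6 mol.
Mass: 5.391e-6 × 44.00 = 2.372e-4 g = 0.24 mg.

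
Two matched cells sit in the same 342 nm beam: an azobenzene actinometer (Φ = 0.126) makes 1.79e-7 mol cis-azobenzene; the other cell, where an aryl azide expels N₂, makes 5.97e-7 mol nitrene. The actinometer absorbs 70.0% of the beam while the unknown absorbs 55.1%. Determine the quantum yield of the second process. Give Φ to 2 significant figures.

Φ = 0.53

Photons absorbed by the actinometer: 1.79e-7 / 0.126 = 1.421e-6 mol.
Incident flux: 1.421e-6 / 0.700 = 2.030e-6 einstein.
Absorbed by unknown: 0.551 × 2.030e-6 = 1.119e-6 mol.
Φ(unknown) = 5.97e-7 / 1.119e-6 = 0.53.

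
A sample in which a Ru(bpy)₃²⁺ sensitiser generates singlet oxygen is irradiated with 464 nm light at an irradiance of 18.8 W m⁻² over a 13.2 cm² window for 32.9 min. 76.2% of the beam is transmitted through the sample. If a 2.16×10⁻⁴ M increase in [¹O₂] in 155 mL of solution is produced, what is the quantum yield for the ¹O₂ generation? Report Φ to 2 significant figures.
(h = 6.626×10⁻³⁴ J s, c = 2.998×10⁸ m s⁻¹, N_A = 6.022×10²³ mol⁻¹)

Φ = 0.74

Product: (2.16×10⁻⁴ M)(0.155 L) = 3.348×10⁻⁵ mol.
Photon energy at 464 nm: hc/λ = (6.626×10⁻³⁴)(2.998×10⁸)/(464×10⁻⁹) = 4.281×10⁻¹⁹ J.
Energy delivered: (18.8 W m⁻²)(13.2×10⁻⁴ m²)(1974 s) = 48.99 J.
Photons incident: 48.99 / 4.281×10⁻¹⁹ = 1.144×10²⁰, i.e. 1.144×10²⁰/6.022×10²³ = 1.900×10⁻⁴ mol.
Fraction absorbed: 1 − 76.2/100 = 0.2380.
Photons absorbed: 0.2380 × 1.900×10⁻⁴ = 4.522×10⁻⁵ mol.
Φ = 3.348×10⁻⁵ mol / 4.522×10⁻⁵ mol photons = 0.74.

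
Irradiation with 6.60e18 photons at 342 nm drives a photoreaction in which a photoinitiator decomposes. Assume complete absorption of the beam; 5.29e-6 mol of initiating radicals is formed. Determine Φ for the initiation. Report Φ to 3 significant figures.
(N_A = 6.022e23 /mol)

Moles of photons: 6.60e18 / 6.022e23 = 1.096e-5 mol.
Φ = 5.29e-6 mol / 1.096e-5 mol photons = 0.483.

Φ = 0.483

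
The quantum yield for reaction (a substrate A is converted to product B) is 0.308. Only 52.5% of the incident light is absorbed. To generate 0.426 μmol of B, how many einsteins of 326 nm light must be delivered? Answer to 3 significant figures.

2.63×10⁻⁶ einstein

Product: 0.426 μmol = 4.26×10⁻⁷ mol.
Photons that must be absorbed: 4.26×10⁻⁷ / 0.308 = 1.383×10⁻⁶ mol.
Incident photons needed: 1.383×10⁻⁶ / 0.525 = 2.634×10⁻⁶ mol.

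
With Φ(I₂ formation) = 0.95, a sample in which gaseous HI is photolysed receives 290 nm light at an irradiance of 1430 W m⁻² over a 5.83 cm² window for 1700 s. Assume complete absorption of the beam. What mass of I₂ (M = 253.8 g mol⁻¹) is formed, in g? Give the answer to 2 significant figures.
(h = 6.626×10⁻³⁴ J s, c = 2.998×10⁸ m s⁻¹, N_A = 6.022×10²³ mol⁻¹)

Photon energy at 290 nm: hc/λ = (6.626×10⁻³⁴)(2.998×10⁸)/(290×10⁻⁹) = 6.850×10⁻¹⁹ J.
Energy delivered: (1430 W m⁻²)(5.83×10⁻⁴ m²)(1700 s) = 1417 J.
Photons incident: 1417 / 6.850×10⁻¹⁹ = 2.069×10²¹, i.e. 2.069×10²¹/6.022×10²³ = 0.003436 mol.
Product: Φ × n_abs = 0.95 × 0.003436 = 0.003264 mol.
Mass: 0.003264 × 253.8 = 0.8284 g = 0.83 g.

0.83 g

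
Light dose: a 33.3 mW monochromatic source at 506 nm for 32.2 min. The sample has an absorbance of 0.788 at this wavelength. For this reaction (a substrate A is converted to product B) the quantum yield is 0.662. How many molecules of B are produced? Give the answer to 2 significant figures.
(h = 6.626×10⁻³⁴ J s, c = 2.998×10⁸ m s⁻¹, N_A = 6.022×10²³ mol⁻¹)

9.1×10¹⁹ molecules

Photon energy at 506 nm: hc/λ = (6.626×10⁻³⁴)(2.998×10⁸)/(506×10⁻⁹) = 3.926×10⁻¹⁹ J.
Energy delivered: (33.3 mW)(1932 s) = 64.34 J.
Photons incident: 64.34 / 3.926×10⁻¹⁹ = 1.639×10²⁰, i.e. 1.639×10²⁰/6.022×10²³ = 2.722×10⁻⁴ mol.
Fraction absorbed: 1 − 10^(−0.788) = 0.8371.
Photons absorbed: 0.8371 × 2.722×10⁻⁴ = 2.279×10⁻⁴ mol.
Product: Φ × n_abs = 0.662 × 2.279×10⁻⁴ = 1.509×10⁻⁴ mol.
As a count: 1.509×10⁻⁴ × 6.022×10²³ = 9.1×10¹⁹.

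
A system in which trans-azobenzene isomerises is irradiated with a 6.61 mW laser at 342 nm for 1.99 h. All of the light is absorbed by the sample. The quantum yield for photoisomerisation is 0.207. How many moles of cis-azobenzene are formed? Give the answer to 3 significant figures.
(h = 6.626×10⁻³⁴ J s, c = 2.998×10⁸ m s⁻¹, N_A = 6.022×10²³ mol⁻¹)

Photon energy at 342 nm: hc/λ = (6.626×10⁻³⁴)(2.998×10⁸)/(342×10⁻⁹) = 5.808×10⁻¹⁹ J.
Energy delivered: (6.61 mW)(7164 s) = 47.35 J.
Photons incident: 47.35 / 5.808×10⁻¹⁹ = 8.153×10¹⁹, i.e. 8.153×10¹⁹/6.022×10²³ = 1.354×10⁻⁴ mol.
Product: Φ × n_abs = 0.207 × 1.354×10⁻⁴ = 2.803×10⁻⁵ mol.

2.80×10⁻⁵ mol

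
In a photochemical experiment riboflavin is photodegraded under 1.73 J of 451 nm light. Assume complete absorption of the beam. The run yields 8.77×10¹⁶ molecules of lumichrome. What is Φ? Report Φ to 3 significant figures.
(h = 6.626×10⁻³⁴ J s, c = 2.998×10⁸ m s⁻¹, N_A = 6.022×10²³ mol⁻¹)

Product: 8.77×10¹⁶ / 6.022×10²³ = 1.456×10⁻⁷ mol.
Photon energy at 451 nm: hc/λ = (6.626×10⁻³⁴)(2.998×10⁸)/(451×10⁻⁹) = 4.405×10⁻¹⁹ J.
Photons incident: 1.73 / 4.405×10⁻¹⁹ = 3.927×10¹⁸, i.e. 3.927×10¹⁸/6.022×10²³ = 6.521×10⁻⁶ mol.
Φ = 1.456×10⁻⁷ mol / 6.521×10⁻⁶ mol photons = 0.0223.

Φ = 0.0223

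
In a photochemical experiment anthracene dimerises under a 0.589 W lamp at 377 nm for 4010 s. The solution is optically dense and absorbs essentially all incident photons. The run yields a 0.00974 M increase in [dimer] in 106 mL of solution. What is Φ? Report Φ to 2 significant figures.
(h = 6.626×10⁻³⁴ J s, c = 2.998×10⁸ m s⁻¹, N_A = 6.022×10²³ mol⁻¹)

Product: (0.00974 M)(0.106 L) = 0.001032 mol.
Photon energy at 377 nm: hc/λ = (6.626×10⁻³⁴)(2.998×10⁸)/(377×10⁻⁹) = 5.269×10⁻¹⁹ J.
Energy delivered: (0.589 W)(4010 s) = 2362 J.
Photons incident: 2362 / 5.269×10⁻¹⁹ = 4.483×10²¹, i.e. 4.483×10²¹/6.022×10²³ = 0.007444 mol.
Φ = 0.001032 mol / 0.007444 mol photons = 0.14.

Φ = 0.14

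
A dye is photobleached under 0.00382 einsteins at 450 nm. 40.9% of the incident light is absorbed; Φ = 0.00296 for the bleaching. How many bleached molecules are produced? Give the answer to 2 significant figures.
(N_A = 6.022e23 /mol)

2.8e18 bleached molecules

Photons absorbed: 0.409 × 0.00382 = 0.001562 mol.
Product: Φ × n_abs = 0.00296 × 0.001562 = 4.624e-6 mol.
As a count: 4.624e-6 × 6.022e23 = 2.8e18.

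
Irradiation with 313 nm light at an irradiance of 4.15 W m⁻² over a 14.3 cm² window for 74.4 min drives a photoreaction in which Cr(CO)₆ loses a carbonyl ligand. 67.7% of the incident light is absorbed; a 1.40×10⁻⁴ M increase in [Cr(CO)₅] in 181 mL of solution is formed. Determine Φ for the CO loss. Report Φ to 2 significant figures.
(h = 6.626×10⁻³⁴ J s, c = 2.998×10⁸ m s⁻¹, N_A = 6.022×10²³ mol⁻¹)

Product: (1.40×10⁻⁴ M)(0.181 L) = 2.534×10⁻⁵ mol.
Photon energy at 313 nm: hc/λ = (6.626×10⁻³⁴)(2.998×10⁸)/(313×10⁻⁹) = 6.347×10⁻¹⁹ J.
Energy delivered: (4.15 W m⁻²)(14.3×10⁻⁴ m²)(4464 s) = 26.49 J.
Photons incident: 26.49 / 6.347×10⁻¹⁹ = 4.174×10¹⁹, i.e. 4.174×10¹⁹/6.022×10²³ = 6.931×10⁻⁵ mol.
Photons absorbed: 0.677 × 6.931×10⁻⁵ = 4.692×10⁻⁵ mol.
Φ = 2.534×10⁻⁵ mol / 4.692×10⁻⁵ mol photons = 0.54.

Φ = 0.54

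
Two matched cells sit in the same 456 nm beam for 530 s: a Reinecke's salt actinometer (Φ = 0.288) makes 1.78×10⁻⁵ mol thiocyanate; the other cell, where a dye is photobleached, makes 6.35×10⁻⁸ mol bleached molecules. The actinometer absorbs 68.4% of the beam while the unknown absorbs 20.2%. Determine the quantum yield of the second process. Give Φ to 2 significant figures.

Photons absorbed by the actinometer: 1.78×10⁻⁵ / 0.288 = 6.181×10⁻⁵ mol.
Incident flux: 6.181×10⁻⁵ / 0.684 = 9.037×10⁻⁵ einstein.
Absorbed by unknown: 0.202 × 9.037×10⁻⁵ = 1.825×10⁻⁵ mol.
Φ(unknown) = 6.35×10⁻⁸ / 1.825×10⁻⁵ = 0.0035.

Φ = 0.0035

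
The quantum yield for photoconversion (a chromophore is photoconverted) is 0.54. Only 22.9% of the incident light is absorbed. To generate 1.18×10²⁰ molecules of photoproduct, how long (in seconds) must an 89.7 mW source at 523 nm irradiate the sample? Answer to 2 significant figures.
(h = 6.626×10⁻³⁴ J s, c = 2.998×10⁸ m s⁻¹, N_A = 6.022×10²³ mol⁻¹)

Product: 1.18×10²⁰ / 6.022×10²³ = 1.959×10⁻⁴ mol.
Photons that must be absorbed: 1.959×10⁻⁴ / 0.54 = 3.628×10⁻⁴ mol.
Incident photons needed: 3.628×10⁻⁴ / 0.229 = 0.001584 mol.
Photon energy: hc/λ = 3.798×10⁻¹⁹ J; per mole, 2.287×10⁵ J mol⁻¹.
Energy required: 0.001584 × 2.287×10⁵ = 362.3 J.
Time: 362.3 J / 0.0897 W = 4000 s.

t ≈ 4000 s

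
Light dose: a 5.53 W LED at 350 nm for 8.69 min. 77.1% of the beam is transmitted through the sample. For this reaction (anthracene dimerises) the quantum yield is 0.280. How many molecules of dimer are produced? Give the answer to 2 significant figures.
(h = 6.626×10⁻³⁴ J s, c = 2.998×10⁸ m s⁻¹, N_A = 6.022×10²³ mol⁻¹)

Photon energy at 350 nm: hc/λ = (6.626×10⁻³⁴)(2.998×10⁸)/(350×10⁻⁹) = 5.676×10⁻¹⁹ J.
Energy delivered: (5.53 W)(521.4 s) = 2883 J.
Photons incident: 2883 / 5.676×10⁻¹⁹ = 5.079×10²¹, i.e. 5.079×10²¹/6.022×10²³ = 0.008434 mol.
Fraction absorbed: 1 − 77.1/100 = 0.2290.
Photons absorbed: 0.2290 × 0.008434 = 0.001931 mol.
Product: Φ × n_abs = 0.280 × 0.001931 = 5.407×10⁻⁴ mol.
As a count: 5.407×10⁻⁴ × 6.022×10²³ = 3.3×10²⁰.

3.3×10²⁰ molecules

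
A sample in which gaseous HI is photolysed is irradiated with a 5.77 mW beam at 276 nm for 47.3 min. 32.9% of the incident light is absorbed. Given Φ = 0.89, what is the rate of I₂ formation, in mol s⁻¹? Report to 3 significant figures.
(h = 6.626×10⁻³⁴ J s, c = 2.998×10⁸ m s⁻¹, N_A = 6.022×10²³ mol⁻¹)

3.90×10⁻⁹ mol s⁻¹

Photon energy at 276 nm: hc/λ = (6.626×10⁻³⁴)(2.998×10⁸)/(276×10⁻⁹) = 7.197×10⁻¹⁹ J.
Energy delivered: (5.77 mW)(2838 s) = 16.38 J.
Photons incident: 16.38 / 7.197×10⁻¹⁹ = 2.276×10¹⁹, i.e. 2.276×10¹⁹/6.022×10²³ = 3.779×10⁻⁵ mol.
Photons absorbed: 0.329 × 3.779×10⁻⁵ = 1.243×10⁻⁵ mol.
Product formed: 0.89 × 1.243×10⁻⁵ = 1.106×10⁻⁵ mol.
Rate: 1.106×10⁻⁵ / 2838 s = 3.90×10⁻⁹ mol s⁻¹.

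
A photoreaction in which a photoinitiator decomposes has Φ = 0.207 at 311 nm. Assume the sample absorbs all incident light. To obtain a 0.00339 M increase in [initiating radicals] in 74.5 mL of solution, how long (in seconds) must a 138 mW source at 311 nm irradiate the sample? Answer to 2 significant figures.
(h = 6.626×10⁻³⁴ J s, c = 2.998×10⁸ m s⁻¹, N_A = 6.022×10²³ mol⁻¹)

t ≈ 3400 s

Product: (0.00339 M)(0.0745 L) = 2.526×10⁻⁴ mol.
Photons that must be absorbed: 2.526×10⁻⁴ / 0.207 = 0.001220 mol.
Photon energy: hc/λ = 6.387×10⁻¹⁹ J; per mole, 3.846×10⁵ J mol⁻¹.
Energy required: 0.001220 × 3.846×10⁵ = 469.2 J.
Time: 469.2 J / 0.138 W = 3400 s.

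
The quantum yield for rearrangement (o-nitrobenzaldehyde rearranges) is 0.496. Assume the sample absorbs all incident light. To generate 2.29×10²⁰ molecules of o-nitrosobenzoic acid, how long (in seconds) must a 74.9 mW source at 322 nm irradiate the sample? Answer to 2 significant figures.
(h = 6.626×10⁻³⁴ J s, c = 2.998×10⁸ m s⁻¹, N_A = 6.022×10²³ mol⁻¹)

t ≈ 3800 s

Product: 2.29×10²⁰ / 6.022×10²³ = 3.803×10⁻⁴ mol.
Photons that must be absorbed: 3.803×10⁻⁴ / 0.496 = 7.667×10⁻⁴ mol.
Photon energy: hc/λ = 6.169×10⁻¹⁹ J; per mole, 3.715×10⁵ J mol⁻¹.
Energy required: 7.667×10⁻⁴ × 3.715×10⁵ = 284.8 J.
Time: 284.8 J / 0.0749 W = 3800 s.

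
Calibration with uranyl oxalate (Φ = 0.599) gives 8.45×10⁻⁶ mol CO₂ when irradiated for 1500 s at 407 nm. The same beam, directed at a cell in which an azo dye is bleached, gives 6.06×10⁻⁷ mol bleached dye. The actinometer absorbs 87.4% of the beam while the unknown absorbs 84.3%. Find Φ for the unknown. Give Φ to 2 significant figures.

Φ = 0.045

Photons absorbed by the actinometer: 8.45×10⁻⁶ / 0.599 = 1.411×10⁻⁵ mol.
Incident flux: 1.411×10⁻⁵ / 0.874 = 1.614×10⁻⁵ einstein.
Absorbed by unknown: 0.843 × 1.614×10⁻⁵ = 1.361×10⁻⁵ mol.
Φ(unknown) = 6.06×10⁻⁷ / 1.361×10⁻⁵ = 0.045.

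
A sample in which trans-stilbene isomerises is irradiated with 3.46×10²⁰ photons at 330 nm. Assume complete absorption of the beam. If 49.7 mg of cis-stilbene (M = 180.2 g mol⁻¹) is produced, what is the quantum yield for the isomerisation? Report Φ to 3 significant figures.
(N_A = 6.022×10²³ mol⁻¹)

Product: 49.7 mg / 180.2 g mol⁻¹ = 2.758×10⁻⁴ mol.
Moles of photons: 3.46×10²⁰ / 6.022×10²³ = 5.746×10⁻⁴ mol.
Φ = 2.758×10⁻⁴ mol / 5.746×10⁻⁴ mol photons = 0.480.

Φ = 0.480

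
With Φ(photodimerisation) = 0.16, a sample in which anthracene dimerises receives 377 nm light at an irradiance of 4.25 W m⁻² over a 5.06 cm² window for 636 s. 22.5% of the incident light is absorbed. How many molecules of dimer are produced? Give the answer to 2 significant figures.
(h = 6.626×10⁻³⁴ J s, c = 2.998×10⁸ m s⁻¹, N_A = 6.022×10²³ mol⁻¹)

Photon energy at 377 nm: hc/λ = (6.626×10⁻³⁴)(2.998×10⁸)/(377×10⁻⁹) = 5.269×10⁻¹⁹ J.
Energy delivered: (4.25 W m⁻²)(5.06×10⁻⁴ m²)(636 s) = 1.368 J.
Photons incident: 1.368 / 5.269×10⁻¹⁹ = 2.596×10¹⁸, i.e. 2.596×10¹⁸/6.022×10²³ = 4.311×10⁻⁶ mol.
Photons absorbed: 0.225 × 4.311×10⁻⁶ = 9.700×10⁻⁷ mol.
Product: Φ × n_abs = 0.16 × 9.700×10⁻⁷ = 1.552×10⁻⁷ mol.
As a count: 1.552×10⁻⁷ × 6.022×10²³ = 9.3×10¹⁶.

9.3×10¹⁶ molecules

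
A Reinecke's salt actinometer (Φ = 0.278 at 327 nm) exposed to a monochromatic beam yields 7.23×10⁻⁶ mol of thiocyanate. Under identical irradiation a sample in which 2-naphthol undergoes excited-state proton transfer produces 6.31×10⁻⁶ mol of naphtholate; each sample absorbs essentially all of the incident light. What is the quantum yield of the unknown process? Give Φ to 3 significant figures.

Φ = 0.243

Photons absorbed by the actinometer: 7.23×10⁻⁶ / 0.278 = 2.601×10⁻⁵ mol.
Φ(unknown) = 6.31×10⁻⁶ / 2.601×10⁻⁵ = 0.243.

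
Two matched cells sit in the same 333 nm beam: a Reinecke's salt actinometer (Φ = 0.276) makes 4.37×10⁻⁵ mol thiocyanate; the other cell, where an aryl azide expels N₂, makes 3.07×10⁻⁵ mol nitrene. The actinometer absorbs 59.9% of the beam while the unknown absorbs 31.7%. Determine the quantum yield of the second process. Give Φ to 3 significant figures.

Φ = 0.366

Photons absorbed by the actinometer: 4.37×10⁻⁵ / 0.276 = 1.583×10⁻⁴ mol.
Incident flux: 1.583×10⁻⁴ / 0.599 = 2.643×10⁻⁴ einstein.
Absorbed by unknown: 0.317 × 2.643×10⁻⁴ = 8.378×10⁻⁵ mol.
Φ(unknown) = 3.07×10⁻⁵ / 8.378×10⁻⁵ = 0.366.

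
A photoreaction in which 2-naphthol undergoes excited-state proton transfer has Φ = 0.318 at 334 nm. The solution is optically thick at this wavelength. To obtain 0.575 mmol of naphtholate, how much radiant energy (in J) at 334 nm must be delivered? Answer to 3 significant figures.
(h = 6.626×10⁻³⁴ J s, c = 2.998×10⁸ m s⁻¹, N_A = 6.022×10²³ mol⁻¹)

Product: 0.575 mmol = 5.75×10⁻⁴ mol.
Photons that must be absorbed: 5.75×10⁻⁴ / 0.318 = 0.001808 mol.
Photon energy: hc/λ = 5.948×10⁻¹⁹ J; per mole, 3.582×10⁵ J mol⁻¹.
Energy required: 0.001808 × 3.582×10⁵ = 648 J.

648 J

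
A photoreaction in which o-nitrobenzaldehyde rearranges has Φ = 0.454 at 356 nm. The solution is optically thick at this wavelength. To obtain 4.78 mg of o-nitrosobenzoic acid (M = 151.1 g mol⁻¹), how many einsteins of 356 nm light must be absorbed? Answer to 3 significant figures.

6.97×10⁻⁵ einstein

Product: 4.78 mg / 151.1 g mol⁻¹ = 3.163×10⁻⁵ mol.
Photons that must be absorbed: 3.163×10⁻⁵ / 0.454 = 6.967×10⁻⁵ mol.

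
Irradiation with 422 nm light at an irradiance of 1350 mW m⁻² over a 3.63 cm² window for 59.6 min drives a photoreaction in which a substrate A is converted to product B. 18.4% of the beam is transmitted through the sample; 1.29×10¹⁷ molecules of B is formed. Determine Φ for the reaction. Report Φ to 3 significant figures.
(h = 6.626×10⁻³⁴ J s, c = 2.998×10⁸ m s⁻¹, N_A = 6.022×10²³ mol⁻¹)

Product: 1.29×10¹⁷ / 6.022×10²³ = 2.142×10⁻⁷ mol.
Photon energy at 422 nm: hc/λ = (6.626×10⁻³⁴)(2.998×10⁸)/(422×10⁻⁹) = 4.707×10⁻¹⁹ J.
Energy delivered: (1350 mW m⁻²)(3.63×10⁻⁴ m²)(3576 s) = 1.752 J.
Photons incident: 1.752 / 4.707×10⁻¹⁹ = 3.722×10¹⁸, i.e. 3.722×10¹⁸/6.022×10²³ = 6.181×10⁻⁶ mol.
Fraction absorbed: 1 − 18.4/100 = 0.8160.
Photons absorbed: 0.8160 × 6.181×10⁻⁶ = 5.044×10⁻⁶ mol.
Φ = 2.142×10⁻⁷ mol / 5.044×10⁻⁶ mol photons = 0.0425.

Φ = 0.0425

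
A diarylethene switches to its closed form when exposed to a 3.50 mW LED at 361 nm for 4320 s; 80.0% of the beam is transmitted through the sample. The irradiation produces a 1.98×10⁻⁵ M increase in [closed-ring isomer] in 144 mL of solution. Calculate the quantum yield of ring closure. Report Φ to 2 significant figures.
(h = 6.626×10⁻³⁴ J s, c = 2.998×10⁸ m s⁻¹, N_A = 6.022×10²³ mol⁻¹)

Product: (1.98×10⁻⁵ M)(0.144 L) = 2.851×10⁻⁶ mol.
Photon energy at 361 nm: hc/λ = (6.626×10⁻³⁴)(2.998×10⁸)/(361×10⁻⁹) = 5.503×10⁻¹⁹ J.
Energy delivered: (3.50 mW)(4320 s) = 15.12 J.
Photons incident: 15.12 / 5.503×10⁻¹⁹ = 2.748×10¹⁹, i.e. 2.748×10¹⁹/6.022×10²³ = 4.563×10⁻⁵ mol.
Fraction absorbed: 1 − 80.0/100 = 0.2000.
Photons absorbed: 0.2000 × 4.563×10⁻⁵ = 9.126×10⁻⁶ mol.
Φ = 2.851×10⁻⁶ mol / 9.126×10⁻⁶ mol photons = 0.31.

Φ = 0.31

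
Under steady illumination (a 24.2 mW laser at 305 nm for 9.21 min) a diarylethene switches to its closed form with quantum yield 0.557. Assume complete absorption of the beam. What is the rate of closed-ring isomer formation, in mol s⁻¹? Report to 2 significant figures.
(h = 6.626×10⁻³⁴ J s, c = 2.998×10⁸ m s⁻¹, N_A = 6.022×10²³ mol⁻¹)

3.4×10⁻⁸ mol s⁻¹

Photon energy at 305 nm: hc/λ = (6.626×10⁻³⁴)(2.998×10⁸)/(305×10⁻⁹) = 6.513×10⁻¹⁹ J.
Energy delivered: (24.2 mW)(552.6 s) = 13.37 J.
Photons incident: 13.37 / 6.513×10⁻¹⁹ = 2.053×10¹⁹, i.e. 2.053×10¹⁹/6.022×10²³ = 3.409×10⁻⁵ mol.
Product formed: 0.557 × 3.409×10⁻⁵ = 1.899×10⁻⁵ mol.
Rate: 1.899×10⁻⁵ / 552.6 s = 3.4×10⁻⁸ mol s⁻¹.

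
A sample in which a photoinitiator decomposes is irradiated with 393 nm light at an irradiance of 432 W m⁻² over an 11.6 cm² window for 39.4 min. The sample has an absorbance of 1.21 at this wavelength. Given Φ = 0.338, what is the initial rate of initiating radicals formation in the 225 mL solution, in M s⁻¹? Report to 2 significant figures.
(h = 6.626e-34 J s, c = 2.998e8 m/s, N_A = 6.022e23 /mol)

2.3e-6 M s⁻¹

Photon energy at 393 nm: hc/λ = (6.626e-34)(2.998e8)/(393e-9) = 5.055e-19 J.
Energy delivered: (432 W m⁻²)(11.6e-4 m²)(2364 s) = 1185 J.
Photons incident: 1185 / 5.055e-19 = 2.344e21, i.e. 2.344e21/6.022e23 = 0.003892 mol.
Fraction absorbed: 1 − 10^(−1.21) = 0.9383.
Photons absorbed: 0.9383 × 0.003892 = 0.003652 mol.
Product formed: 0.338 × 0.003652 = 0.001234 mol.
Rate: 0.001234 mol / (2364 s × 0.225 L) = 2.3e-6 M s⁻¹.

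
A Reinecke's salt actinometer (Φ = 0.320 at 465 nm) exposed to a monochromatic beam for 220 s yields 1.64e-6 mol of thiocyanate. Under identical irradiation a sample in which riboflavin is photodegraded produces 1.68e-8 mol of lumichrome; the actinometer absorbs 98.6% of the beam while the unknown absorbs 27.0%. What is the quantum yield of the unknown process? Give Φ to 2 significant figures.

Photons absorbed by the actinometer: 1.64e-6 / 0.320 = 5.125e-6 mol.
Incident flux: 5.125e-6 / 0.986 = 5.198e-6 einstein.
Absorbed by unknown: 0.270 × 5.198e-6 = 1.403e-6 mol.
Φ(unknown) = 1.68e-8 / 1.403e-6 = 0.012.

Φ = 0.012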